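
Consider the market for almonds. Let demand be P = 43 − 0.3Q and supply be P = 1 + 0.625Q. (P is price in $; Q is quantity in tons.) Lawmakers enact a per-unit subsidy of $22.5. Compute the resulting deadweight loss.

$273.65

Competitive equilibrium: 43 − 0.3Q = 1 + 0.625Q → Q* = 45.4054, P* = 29.3784.
The subsidy lowers effective supply by 22.5: P = 0.625Q − 21.5.
New quantity: 43 − 0.3Q = 0.625Q − 21.5 → Q' = 69.7297.
Overproduction ΔQ = 69.7297 − 45.4054 = 24.3243; wedge = subsidy = 22.5.
DWL = ½ × 24.3243 × 22.5 = $273.65.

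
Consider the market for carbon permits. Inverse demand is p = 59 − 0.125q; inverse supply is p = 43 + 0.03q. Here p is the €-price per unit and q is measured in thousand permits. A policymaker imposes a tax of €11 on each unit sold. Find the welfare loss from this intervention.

Competitive equilibrium: 59 − 0.125q = 43 + 0.03q → q* = 103.2258, p* = 46.0968.
With the tax, the buyer price exceeds the seller price by 11: (59 − 0.125q) − (43 + 0.03q) = 11 → q' = 32.2581.
Δq = 103.2258 − 32.2581 = 70.9677; the wedge equals the tax, 11.
Welfare loss = ½ × 70.9677 × 11 = €390.32 thousand.

€390.32 thousand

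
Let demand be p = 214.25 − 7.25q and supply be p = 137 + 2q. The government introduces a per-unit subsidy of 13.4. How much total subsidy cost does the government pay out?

Competitive equilibrium: 214.25 − 7.25q = 137 + 2q → q* = 8.3514, p* = 153.7027.
The subsidy lowers effective supply by 13.4: p = 123.6 + 2q.
New quantity: 214.25 − 7.25q = 123.6 + 2q → q' = 9.8.
Total subsidy cost = 13.4 × 9.8 = 131.32.

131.32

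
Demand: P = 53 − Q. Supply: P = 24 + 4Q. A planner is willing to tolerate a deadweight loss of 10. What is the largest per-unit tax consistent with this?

Competitive equilibrium: 53 − Q = 24 + 4Q → Q* = 5.8, P* = 47.2.
A tax t gives ΔQ = t/5 and wedge t, so DWL = t²/10.
t²/10 = 10 → t² = 100 → t = 10.

10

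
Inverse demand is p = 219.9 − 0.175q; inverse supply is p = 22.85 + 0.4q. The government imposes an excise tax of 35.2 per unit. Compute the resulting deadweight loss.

Competitive equilibrium: 219.9 − 0.175q = 22.85 + 0.4q → q* = 342.6957, p* = 159.9283.
With the tax, the buyer price exceeds the seller price by 35.2: (219.9 − 0.175q) − (22.85 + 0.4q) = 35.2 → q' = 281.4783.
Δq = 342.6957 − 281.4783 = 61.2174; the wedge equals the tax, 35.2.
DWL = ½ × 61.2174 × 35.2 = 1077.43.

1077.43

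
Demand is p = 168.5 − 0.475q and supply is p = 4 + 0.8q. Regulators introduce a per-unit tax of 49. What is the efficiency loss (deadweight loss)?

941.57

Competitive equilibrium: 168.5 − 0.475q = 4 + 0.8q → q* = 129.0196, p* = 107.2157.
With the tax, the buyer price exceeds the seller price by 49: (168.5 − 0.475q) − (4 + 0.8q) = 49 → q' = 90.5882.
Δq = 129.0196 − 90.5882 = 38.4314; the wedge equals the tax, 49.
Welfare loss = ½ × 38.4314 × 49 = 941.57.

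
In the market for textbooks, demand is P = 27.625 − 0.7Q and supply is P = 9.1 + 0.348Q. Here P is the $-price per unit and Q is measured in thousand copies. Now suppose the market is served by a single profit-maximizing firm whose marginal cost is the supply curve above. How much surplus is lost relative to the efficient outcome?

$26.26 thousand

Competitive equilibrium: 27.625 − 0.7Q = 9.1 + 0.348Q → Q* = 17.6765, P* = 15.2514.
Marginal revenue: MR = 27.625 − 1.4Q. Set MR = MC: 27.625 − 1.4Q = 9.1 + 0.348Q → Q_m = 10.5978.
Price P_m = 27.625 − 0.7·10.5978 = 20.2065; MC(Q_m) = 9.1 + 0.348·10.5978 = 12.788.
Competitive Q* = 17.6765, so ΔQ = 7.0787; wedge = 20.2065 − 12.788 = 7.4185.
Welfare loss = ½ × 7.0787 × 7.4185 = $26.26 thousand.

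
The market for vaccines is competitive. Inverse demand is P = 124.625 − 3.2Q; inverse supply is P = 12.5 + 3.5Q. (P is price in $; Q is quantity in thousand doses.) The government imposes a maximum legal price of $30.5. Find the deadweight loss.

Competitive equilibrium: 124.625 − 3.2Q = 12.5 + 3.5Q → Q* = 16.7351, P* = 71.0728.
At the ceiling P = 30.5, quantity supplied = (30.5 − 12.5)/3.5 = 5.1429.
Willingness to pay at Q' = 5.1429: 124.625 − 3.2·5.1429 = 108.1677.
ΔQ = 16.7351 − 5.1429 = 11.5922; wedge = 108.1677 − 30.5 = 77.6677.
DWL = ½ × 11.5922 × 77.6677 = $450.17 thousand.

$450.17 thousand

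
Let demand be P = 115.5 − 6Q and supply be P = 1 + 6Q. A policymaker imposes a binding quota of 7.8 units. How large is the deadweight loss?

Competitive equilibrium: 115.5 − 6Q = 1 + 6Q → Q* = 9.5417, P* = 58.25.
At Q = 7.8: demand price = 115.5 − 6·7.8 = 68.7; supply price = 1 + 6·7.8 = 47.8.
ΔQ = 9.5417 − 7.8 = 1.7417; wedge = 68.7 − 47.8 = 20.9.
Welfare loss = ½ × 1.7417 × 20.9 = 18.20.

18.20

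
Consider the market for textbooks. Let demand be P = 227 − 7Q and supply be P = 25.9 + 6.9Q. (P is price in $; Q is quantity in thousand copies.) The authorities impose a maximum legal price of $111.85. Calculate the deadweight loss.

Competitive equilibrium: 227 − 7Q = 25.9 + 6.9Q → Q* = 14.4676, P* = 125.7266.
At the ceiling P = 111.85, quantity supplied = (111.85 − 25.9)/6.9 = 12.4565.
Willingness to pay at Q' = 12.4565: 227 − 7·12.4565 = 139.8045.
ΔQ = 14.4676 − 12.4565 = 2.0111; wedge = 139.8045 − 111.85 = 27.9545.
Welfare loss = ½ × 2.0111 × 27.9545 = $28.11 thousand.

$28.11 thousand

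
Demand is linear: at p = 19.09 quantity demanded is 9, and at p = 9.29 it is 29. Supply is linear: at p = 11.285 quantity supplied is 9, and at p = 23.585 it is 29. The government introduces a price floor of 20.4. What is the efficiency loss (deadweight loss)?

Demand slope = (9.29 − 19.09)/(29 − 9) = −0.49, so p = 23.5 − 0.49q.
Supply slope = (23.585 − 11.285)/(29 − 9) = 0.615, so p = 5.75 + 0.615q.
Competitive equilibrium: 23.5 − 0.49q = 5.75 + 0.615q → q* = 16.0633, p* = 15.629.
At the floor p = 20.4, quantity demanded = (23.5 − 20.4)/0.49 = 6.3265.
Sellers' marginal cost at q' = 6.3265: 5.75 + 0.615·6.3265 = 9.6408.
Δq = 16.0633 − 6.3265 = 9.7368; wedge = 20.4 − 9.6408 = 10.7592.
The triangle = ½ × 9.7368 × 10.7592 = 52.38.

52.38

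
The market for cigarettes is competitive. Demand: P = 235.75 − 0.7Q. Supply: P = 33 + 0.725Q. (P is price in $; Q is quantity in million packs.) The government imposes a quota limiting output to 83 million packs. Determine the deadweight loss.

Competitive equilibrium: 235.75 − 0.7Q = 33 + 0.725Q → Q* = 142.2807, P* = 136.1535.
At Q = 83: demand price = 235.75 − 0.7·83 = 177.65; supply price = 33 + 0.725·83 = 93.175.
ΔQ = 142.2807 − 83 = 59.2807; wedge = 177.65 − 93.175 = 84.475.
Deadweight loss = ½ × 59.2807 × 84.475 = $2503.87 million.

$2503.87 million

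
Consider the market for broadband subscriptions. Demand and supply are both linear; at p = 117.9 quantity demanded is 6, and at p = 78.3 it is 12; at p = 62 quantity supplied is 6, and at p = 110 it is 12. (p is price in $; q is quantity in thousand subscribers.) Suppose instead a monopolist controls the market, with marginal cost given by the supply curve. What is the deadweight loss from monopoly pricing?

Demand slope = (78.3 − 117.9)/(12 − 6) = −6.6, so p = 157.5 − 6.6q.
Supply slope = (110 − 62)/(12 − 6) = 8, so p = 14 + 8q.
Competitive equilibrium: 157.5 − 6.6q = 14 + 8q → q* = 9.8288, p* = 92.6301.
Marginal revenue: MR = 157.5 − 13.2q. Set MR = MC: 157.5 − 13.2q = 14 + 8q → q_m = 6.7689.
Price p_m = 157.5 − 6.6·6.7689 = 112.8253; MC(q_m) = 14 + 8·6.7689 = 68.1512.
Competitive q* = 9.8288, so Δq = 3.0599; wedge = 112.8253 − 68.1512 = 44.6741.
DWL = ½ × 3.0599 × 44.6741 = $68.35 thousand.

$68.35 thousand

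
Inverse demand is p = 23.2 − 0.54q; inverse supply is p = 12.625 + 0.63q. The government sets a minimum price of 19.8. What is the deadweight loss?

Competitive equilibrium: 23.2 − 0.54q = 12.625 + 0.63q → q* = 9.0385, p* = 18.3192.
At the floor p = 19.8, quantity demanded = (23.2 − 19.8)/0.54 = 6.2963.
Sellers' marginal cost at q' = 6.2963: 12.625 + 0.63·6.2963 = 16.5917.
Δq = 9.0385 − 6.2963 = 2.7422; wedge = 19.8 − 16.5917 = 3.2083.
Welfare loss = ½ × 2.7422 × 3.2083 = 4.40.

4.40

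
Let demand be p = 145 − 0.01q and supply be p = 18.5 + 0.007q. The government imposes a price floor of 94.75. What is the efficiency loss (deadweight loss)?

49622.22

Competitive equilibrium: 145 − 0.01q = 18.5 + 0.007q → q* = 7441.1765, p* = 70.5882.
At the floor p = 94.75, quantity demanded = (145 − 94.75)/0.01 = 5025.
Sellers' marginal cost at q' = 5025: 18.5 + 0.007·5025 = 53.675.
Δq = 7441.1765 − 5025 = 2416.1765; wedge = 94.75 − 53.675 = 41.075.
Deadweight loss = ½ × 2416.1765 × 41.075 = 49622.22.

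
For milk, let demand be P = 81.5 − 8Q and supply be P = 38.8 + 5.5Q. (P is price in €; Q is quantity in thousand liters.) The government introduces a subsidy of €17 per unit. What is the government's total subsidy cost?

€75.18 thousand

Competitive equilibrium: 81.5 − 8Q = 38.8 + 5.5Q → Q* = 3.163, P* = 56.1963.
The subsidy lowers effective supply by 17: P = 21.8 + 5.5Q.
New quantity: 81.5 − 8Q = 21.8 + 5.5Q → Q' = 4.4222.
Total subsidy cost = 17 × 4.4222 = €75.18 thousand.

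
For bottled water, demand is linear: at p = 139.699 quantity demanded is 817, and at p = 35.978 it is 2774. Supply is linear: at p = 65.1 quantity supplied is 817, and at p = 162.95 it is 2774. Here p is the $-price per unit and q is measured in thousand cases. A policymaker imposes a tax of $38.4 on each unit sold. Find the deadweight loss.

$7158.06 thousand

Demand slope = (35.978 − 139.699)/(2774 − 817) = −0.053, so p = 183 − 0.053q.
Supply slope = (162.95 − 65.1)/(2774 − 817) = 0.05, so p = 24.25 + 0.05q.
Competitive equilibrium: 183 − 0.053q = 24.25 + 0.05q → q* = 1541.2621, p* = 101.3131.
With the tax, the buyer price exceeds the seller price by 38.4: (183 − 0.053q) − (24.25 + 0.05q) = 38.4 → q' = 1168.4466.
Δq = 1541.2621 − 1168.4466 = 372.8155; the wedge equals the tax, 38.4.
The triangle = ½ × 372.8155 × 38.4 = $7158.06 thousand.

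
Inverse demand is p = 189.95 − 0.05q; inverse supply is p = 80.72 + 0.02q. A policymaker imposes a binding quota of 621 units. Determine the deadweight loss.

30888.41

Competitive equilibrium: 189.95 − 0.05q = 80.72 + 0.02q → q* = 1560.4286, p* = 111.9286.
At q = 621: demand price = 189.95 − 0.05·621 = 158.9; supply price = 80.72 + 0.02·621 = 93.14.
Δq = 1560.4286 − 621 = 939.4286; wedge = 158.9 − 93.14 = 65.76.
DWL = ½ × 939.4286 × 65.76 = 30888.41.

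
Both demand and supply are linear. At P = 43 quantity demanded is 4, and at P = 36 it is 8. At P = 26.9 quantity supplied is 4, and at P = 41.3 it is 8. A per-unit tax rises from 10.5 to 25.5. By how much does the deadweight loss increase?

50.47

Demand slope = (36 − 43)/(8 − 4) = −1.75, so P = 50 − 1.75Q.
Supply slope = (41.3 − 26.9)/(8 − 4) = 3.6, so P = 12.5 + 3.6Q.
Competitive equilibrium: 50 − 1.75Q = 12.5 + 3.6Q → Q* = 7.0093, P* = 37.7336.
For a per-unit tax t: ΔQ = t/5.35, so DWL = ½·t·(t/5.35) = t²/10.7.
At t = 10.5: DWL = 10.304. At t = 25.5: DWL = 60.771.
Increase = 60.771 − 10.304 = 50.47.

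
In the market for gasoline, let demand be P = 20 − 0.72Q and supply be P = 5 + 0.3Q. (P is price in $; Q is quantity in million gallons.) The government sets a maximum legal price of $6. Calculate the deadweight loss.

Competitive equilibrium: 20 − 0.72Q = 5 + 0.3Q → Q* = 14.7059, P* = 9.4118.
At the ceiling P = 6, quantity supplied = (6 − 5)/0.3 = 3.3333.
Willingness to pay at Q' = 3.3333: 20 − 0.72·3.3333 = 17.6.
ΔQ = 14.7059 − 3.3333 = 11.3726; wedge = 17.6 − 6 = 11.6.
Welfare loss = ½ × 11.3726 × 11.6 = $65.96 million.

$65.96 million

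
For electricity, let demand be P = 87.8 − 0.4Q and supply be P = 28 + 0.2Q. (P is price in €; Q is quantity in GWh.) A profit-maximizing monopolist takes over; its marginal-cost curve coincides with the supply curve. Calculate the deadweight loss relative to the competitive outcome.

€476.81

Competitive equilibrium: 87.8 − 0.4Q = 28 + 0.2Q → Q* = 99.6667, P* = 47.9333.
Marginal revenue: MR = 87.8 − 0.8Q. Set MR = MC: 87.8 − 0.8Q = 28 + 0.2Q → Q_m = 59.8.
Price P_m = 87.8 − 0.4·59.8 = 63.88; MC(Q_m) = 28 + 0.2·59.8 = 39.96.
Competitive Q* = 99.6667, so ΔQ = 39.8667; wedge = 63.88 − 39.96 = 23.92.
Deadweight loss = ½ × 39.8667 × 23.92 = €476.81.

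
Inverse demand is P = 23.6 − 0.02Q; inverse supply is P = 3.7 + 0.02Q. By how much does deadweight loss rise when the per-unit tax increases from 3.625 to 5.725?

Competitive equilibrium: 23.6 − 0.02Q = 3.7 + 0.02Q → Q* = 497.5, P* = 13.65.
For a per-unit tax t: ΔQ = t/0.04, so DWL = ½·t·(t/0.04) = t²/0.08.
At t = 3.625: DWL = 164.258. At t = 5.725: DWL = 409.695.
Increase = 409.695 − 164.258 = 245.44.

245.44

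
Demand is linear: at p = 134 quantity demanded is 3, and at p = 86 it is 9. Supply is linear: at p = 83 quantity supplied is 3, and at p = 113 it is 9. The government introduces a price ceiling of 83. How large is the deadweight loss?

Demand slope = (86 − 134)/(9 − 3) = −8, so p = 158 − 8q.
Supply slope = (113 − 83)/(9 − 3) = 5, so p = 68 + 5q.
Competitive equilibrium: 158 − 8q = 68 + 5q → q* = 6.9231, p* = 102.6154.
At the ceiling p = 83, quantity supplied = (83 − 68)/5 = 3.
Willingness to pay at q' = 3: 158 − 8·3 = 134.
Δq = 6.9231 − 3 = 3.9231; wedge = 134 − 83 = 51.
The triangle = ½ × 3.9231 × 51 = 100.04.

100.04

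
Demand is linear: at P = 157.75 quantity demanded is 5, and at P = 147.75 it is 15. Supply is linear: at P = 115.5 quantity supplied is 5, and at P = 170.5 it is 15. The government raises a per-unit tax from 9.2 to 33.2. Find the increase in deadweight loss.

78.28

Demand slope = (147.75 − 157.75)/(15 − 5) = −1, so P = 162.75 − Q.
Supply slope = (170.5 − 115.5)/(15 − 5) = 5.5, so P = 88 + 5.5Q.
Competitive equilibrium: 162.75 − Q = 88 + 5.5Q → Q* = 11.5, P* = 151.25.
For a per-unit tax t: ΔQ = t/6.5, so DWL = ½·t·(t/6.5) = t²/13.
At t = 9.2: DWL = 6.511. At t = 33.2: DWL = 84.788.
Increase = 84.788 − 6.511 = 78.28.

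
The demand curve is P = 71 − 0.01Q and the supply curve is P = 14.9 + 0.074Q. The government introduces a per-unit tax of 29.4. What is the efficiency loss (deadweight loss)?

Competitive equilibrium: 71 − 0.01Q = 14.9 + 0.074Q → Q* = 667.8571, P* = 64.3214.
With the tax, the buyer price exceeds the seller price by 29.4: (71 − 0.01Q) − (14.9 + 0.074Q) = 29.4 → Q' = 317.8571.
ΔQ = 667.8571 − 317.8571 = 350; the wedge equals the tax, 29.4.
Deadweight loss = ½ × 350 × 29.4 = 5145.

5145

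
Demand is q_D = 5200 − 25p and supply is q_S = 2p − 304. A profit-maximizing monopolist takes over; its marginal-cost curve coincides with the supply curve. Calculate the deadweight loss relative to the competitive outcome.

In inverse form: demand p = 208 − 0.04q, supply p = 152 + 0.5q.
Competitive equilibrium: 208 − 0.04q = 152 + 0.5q → q* = 103.7037, p* = 203.8519.
Marginal revenue: MR = 208 − 0.08q. Set MR = MC: 208 − 0.08q = 152 + 0.5q → q_m = 96.5517.
Price p_m = 208 − 0.04·96.5517 = 204.1379; MC(q_m) = 152 + 0.5·96.5517 = 200.2759.
Competitive q* = 103.7037, so Δq = 7.152; wedge = 204.1379 − 200.2759 = 3.862.
The triangle = ½ × 7.152 × 3.862 = 13.81.

13.81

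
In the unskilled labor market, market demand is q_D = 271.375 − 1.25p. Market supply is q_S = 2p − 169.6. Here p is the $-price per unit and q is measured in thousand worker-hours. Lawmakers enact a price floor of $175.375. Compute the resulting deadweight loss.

$1599.94 thousand

In inverse form: demand p = 217.1 − 0.8q, supply p = 84.8 + 0.5q.
Competitive equilibrium: 217.1 − 0.8q = 84.8 + 0.5q → q* = 101.7692, p* = 135.6846.
At the floor p = 175.375, quantity demanded = (217.1 − 175.375)/0.8 = 52.1563.
Sellers' marginal cost at q' = 52.1563: 84.8 + 0.5·52.1563 = 110.8782.
Δq = 101.7692 − 52.1563 = 49.6129; wedge = 175.375 − 110.8782 = 64.4968.
Deadweight loss = ½ × 49.6129 × 64.4968 = $1599.94 thousand.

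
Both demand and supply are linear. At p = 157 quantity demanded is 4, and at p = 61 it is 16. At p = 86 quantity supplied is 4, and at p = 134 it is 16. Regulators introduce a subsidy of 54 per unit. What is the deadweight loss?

121.50

Demand slope = (61 − 157)/(16 − 4) = −8, so p = 189 − 8q.
Supply slope = (134 − 86)/(16 − 4) = 4, so p = 70 + 4q.
Competitive equilibrium: 189 − 8q = 70 + 4q → q* = 9.9167, p* = 109.6667.
The subsidy lowers effective supply by 54: p = 16 + 4q.
New quantity: 189 − 8q = 16 + 4q → q' = 14.4167.
Overproduction Δq = 14.4167 − 9.9167 = 4.5; wedge = subsidy = 54.
The triangle = ½ × 4.5 × 54 = 121.50.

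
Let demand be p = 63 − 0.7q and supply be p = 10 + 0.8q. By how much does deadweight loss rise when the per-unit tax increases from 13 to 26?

Competitive equilibrium: 63 − 0.7q = 10 + 0.8q → q* = 35.3333, p* = 38.2667.
For a per-unit tax t: Δq = t/1.5, so DWL = ½·t·(t/1.5) = t²/3.
At t = 13: DWL = 56.333. At t = 26: DWL = 225.333.
Increase = 225.333 − 56.333 = 169.

169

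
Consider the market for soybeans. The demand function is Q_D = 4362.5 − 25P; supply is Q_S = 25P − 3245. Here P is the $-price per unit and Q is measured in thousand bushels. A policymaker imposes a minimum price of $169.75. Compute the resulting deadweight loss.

In inverse form: demand P = 174.5 − 0.04Q, supply P = 129.8 + 0.04Q.
Competitive equilibrium: 174.5 − 0.04Q = 129.8 + 0.04Q → Q* = 558.75, P* = 152.15.
At the floor P = 169.75, quantity demanded = (174.5 − 169.75)/0.04 = 118.75.
Sellers' marginal cost at Q' = 118.75: 129.8 + 0.04·118.75 = 134.55.
ΔQ = 558.75 − 118.75 = 440; wedge = 169.75 − 134.55 = 35.2.
Deadweight loss = ½ × 440 × 35.2 = $7744 thousand.

$7744 thousand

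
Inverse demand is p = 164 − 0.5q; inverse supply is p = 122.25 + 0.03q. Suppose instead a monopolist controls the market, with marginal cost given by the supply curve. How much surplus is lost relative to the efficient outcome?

387.50

Competitive equilibrium: 164 − 0.5q = 122.25 + 0.03q → q* = 78.7736, p* = 124.6132.
Marginal revenue: MR = 164 − q. Set MR = MC: 164 − q = 122.25 + 0.03q → q_m = 40.534.
Price p_m = 164 − 0.5·40.534 = 143.733; MC(q_m) = 122.25 + 0.03·40.534 = 123.466.
Competitive q* = 78.7736, so Δq = 38.2396; wedge = 143.733 − 123.466 = 20.267.
The triangle = ½ × 38.2396 × 20.267 = 387.50.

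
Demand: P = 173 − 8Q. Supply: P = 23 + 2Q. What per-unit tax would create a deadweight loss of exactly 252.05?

Competitive equilibrium: 173 − 8Q = 23 + 2Q → Q* = 15, P* = 53.
A tax t gives ΔQ = t/10 and wedge t, so DWL = t²/20.
t²/20 = 252.05 → t² = 5041 → t = 71.

71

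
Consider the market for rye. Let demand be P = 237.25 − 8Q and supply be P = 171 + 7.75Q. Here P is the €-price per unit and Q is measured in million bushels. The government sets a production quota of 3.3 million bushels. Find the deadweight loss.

Competitive equilibrium: 237.25 − 8Q = 171 + 7.75Q → Q* = 4.2063, P* = 203.5992.
At Q = 3.3: demand price = 237.25 − 8·3.3 = 210.85; supply price = 171 + 7.75·3.3 = 196.575.
ΔQ = 4.2063 − 3.3 = 0.9063; wedge = 210.85 − 196.575 = 14.275.
Deadweight loss = ½ × 0.9063 × 14.275 = €6.47 million.

€6.47 million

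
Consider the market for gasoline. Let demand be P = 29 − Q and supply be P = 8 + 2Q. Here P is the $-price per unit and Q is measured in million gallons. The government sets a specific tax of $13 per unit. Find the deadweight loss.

Competitive equilibrium: 29 − Q = 8 + 2Q → Q* = 7, P* = 22.
With the tax, the buyer price exceeds the seller price by 13: (29 − Q) − (8 + 2Q) = 13 → Q' = 2.6667.
ΔQ = 7 − 2.6667 = 4.3333; the wedge equals the tax, 13.
DWL = ½ × 4.3333 × 13 = $28.17 million.

$28.17 million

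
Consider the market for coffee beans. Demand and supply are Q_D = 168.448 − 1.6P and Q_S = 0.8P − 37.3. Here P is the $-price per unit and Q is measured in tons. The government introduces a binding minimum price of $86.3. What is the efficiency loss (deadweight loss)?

In inverse form: demand P = 105.28 − 0.625Q, supply P = 46.625 + 1.25Q.
Competitive equilibrium: 105.28 − 0.625Q = 46.625 + 1.25Q → Q* = 31.2827, P* = 85.7283.
At the floor P = 86.3, quantity demanded = (105.28 − 86.3)/0.625 = 30.368.
Sellers' marginal cost at Q' = 30.368: 46.625 + 1.25·30.368 = 84.585.
ΔQ = 31.2827 − 30.368 = 0.9147; wedge = 86.3 − 84.585 = 1.715.
The triangle = ½ × 0.9147 × 1.715 = $0.78.

$0.78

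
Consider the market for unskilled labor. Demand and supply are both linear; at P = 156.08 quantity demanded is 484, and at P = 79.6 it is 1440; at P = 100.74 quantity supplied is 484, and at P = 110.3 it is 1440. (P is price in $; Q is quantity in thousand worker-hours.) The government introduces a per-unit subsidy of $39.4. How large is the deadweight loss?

Demand slope = (79.6 − 156.08)/(1440 − 484) = −0.08, so P = 194.8 − 0.08Q.
Supply slope = (110.3 − 100.74)/(1440 − 484) = 0.01, so P = 95.9 + 0.01Q.
Competitive equilibrium: 194.8 − 0.08Q = 95.9 + 0.01Q → Q* = 1098.8889, P* = 106.8889.
The subsidy lowers effective supply by 39.4: P = 56.5 + 0.01Q.
New quantity: 194.8 − 0.08Q = 56.5 + 0.01Q → Q' = 1536.6667.
Overproduction ΔQ = 1536.6667 − 1098.8889 = 437.7778; wedge = subsidy = 39.4.
Deadweight loss = ½ × 437.7778 × 39.4 = $8624.22 thousand.

$8624.22 thousand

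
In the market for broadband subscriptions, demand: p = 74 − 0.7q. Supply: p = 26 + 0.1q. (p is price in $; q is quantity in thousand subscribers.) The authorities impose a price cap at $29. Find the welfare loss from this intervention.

$360 thousand

Competitive equilibrium: 74 − 0.7q = 26 + 0.1q → q* = 60, p* = 32.
At the ceiling p = 29, quantity supplied = (29 − 26)/0.1 = 30.
Willingness to pay at q' = 30: 74 − 0.7·30 = 53.
Δq = 60 − 30 = 30; wedge = 53 − 29 = 24.
DWL = ½ × 30 × 24 = $360 thousand.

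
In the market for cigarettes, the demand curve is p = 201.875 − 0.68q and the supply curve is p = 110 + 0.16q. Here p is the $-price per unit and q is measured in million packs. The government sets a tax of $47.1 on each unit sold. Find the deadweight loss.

$1320.48 million

Competitive equilibrium: 201.875 − 0.68q = 110 + 0.16q → q* = 109.375, p* = 127.5.
With the tax, the buyer price exceeds the seller price by 47.1: (201.875 − 0.68q) − (110 + 0.16q) = 47.1 → q' = 53.3036.
Δq = 109.375 − 53.3036 = 56.0714; the wedge equals the tax, 47.1.
DWL = ½ × 56.0714 × 47.1 = $1320.48 million.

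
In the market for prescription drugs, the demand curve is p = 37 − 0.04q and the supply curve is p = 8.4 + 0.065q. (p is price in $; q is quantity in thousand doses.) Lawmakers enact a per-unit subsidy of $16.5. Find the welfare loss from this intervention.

Competitive equilibrium: 37 − 0.04q = 8.4 + 0.065q → q* = 272.381, p* = 26.1048.
The subsidy lowers effective supply by 16.5: p = 0.065q − 8.1.
New quantity: 37 − 0.04q = 0.065q − 8.1 → q' = 429.5238.
Overproduction Δq = 429.5238 − 272.381 = 157.1428; wedge = subsidy = 16.5.
Welfare loss = ½ × 157.1428 × 16.5 = $1296.43 thousand.

$1296.43 thousand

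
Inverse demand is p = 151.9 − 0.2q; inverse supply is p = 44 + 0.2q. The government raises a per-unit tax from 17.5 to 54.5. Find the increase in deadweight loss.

Competitive equilibrium: 151.9 − 0.2q = 44 + 0.2q → q* = 269.75, p* = 97.95.
For a per-unit tax t: Δq = t/0.4, so DWL = ½·t·(t/0.4) = t²/0.8.
At t = 17.5: DWL = 382.813. At t = 54.5: DWL = 3712.813.
Increase = 3712.813 − 382.813 = 3330.

3330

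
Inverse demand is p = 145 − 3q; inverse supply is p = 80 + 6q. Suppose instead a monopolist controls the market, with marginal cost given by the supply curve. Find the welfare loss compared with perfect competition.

Competitive equilibrium: 145 − 3q = 80 + 6q → q* = 7.2222, p* = 123.3333.
Marginal revenue: MR = 145 − 6q. Set MR = MC: 145 − 6q = 80 + 6q → q_m = 5.4167.
Price p_m = 145 − 3·5.4167 = 128.7499; MC(q_m) = 80 + 6·5.4167 = 112.5002.
Competitive q* = 7.2222, so Δq = 1.8055; wedge = 128.7499 − 112.5002 = 16.2497.
The triangle = ½ × 1.8055 × 16.2497 = 14.67.

14.67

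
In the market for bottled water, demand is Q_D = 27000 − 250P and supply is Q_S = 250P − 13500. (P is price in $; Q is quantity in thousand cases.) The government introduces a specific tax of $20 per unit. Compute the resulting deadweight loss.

$25000 thousand

In inverse form: demand P = 108 − 0.004Q, supply P = 54 + 0.004Q.
Competitive equilibrium: 108 − 0.004Q = 54 + 0.004Q → Q* = 6750, P* = 81.
With the tax, the buyer price exceeds the seller price by 20: (108 − 0.004Q) − (54 + 0.004Q) = 20 → Q' = 4250.
ΔQ = 6750 − 4250 = 2500; the wedge equals the tax, 20.
Welfare loss = ½ × 2500 × 20 = $25000 thousand.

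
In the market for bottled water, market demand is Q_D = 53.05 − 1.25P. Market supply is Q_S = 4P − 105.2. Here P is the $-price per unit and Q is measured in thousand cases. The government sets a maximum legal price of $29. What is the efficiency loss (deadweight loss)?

In inverse form: demand P = 42.44 − 0.8Q, supply P = 26.3 + 0.25Q.
Competitive equilibrium: 42.44 − 0.8Q = 26.3 + 0.25Q → Q* = 15.3714, P* = 30.1429.
At the ceiling P = 29, quantity supplied = (29 − 26.3)/0.25 = 10.8.
Willingness to pay at Q' = 10.8: 42.44 − 0.8·10.8 = 33.8.
ΔQ = 15.3714 − 10.8 = 4.5714; wedge = 33.8 − 29 = 4.8.
Deadweight loss = ½ × 4.5714 × 4.8 = $10.97 thousand.

$10.97 thousand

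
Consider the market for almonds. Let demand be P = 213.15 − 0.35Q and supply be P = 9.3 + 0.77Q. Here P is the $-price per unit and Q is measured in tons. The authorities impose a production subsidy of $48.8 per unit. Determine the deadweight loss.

$1063.14

Competitive equilibrium: 213.15 − 0.35Q = 9.3 + 0.77Q → Q* = 182.0089, P* = 149.4469.
The subsidy lowers effective supply by 48.8: P = 0.77Q − 39.5.
New quantity: 213.15 − 0.35Q = 0.77Q − 39.5 → Q' = 225.5804.
Overproduction ΔQ = 225.5804 − 182.0089 = 43.5715; wedge = subsidy = 48.8.
Deadweight loss = ½ × 43.5715 × 48.8 = $1063.14.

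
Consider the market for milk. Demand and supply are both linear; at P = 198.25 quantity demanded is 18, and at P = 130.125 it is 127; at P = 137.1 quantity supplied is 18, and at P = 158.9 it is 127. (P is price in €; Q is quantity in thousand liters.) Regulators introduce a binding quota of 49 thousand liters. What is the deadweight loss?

Demand slope = (130.125 − 198.25)/(127 − 18) = −0.625, so P = 209.5 − 0.625Q.
Supply slope = (158.9 − 137.1)/(127 − 18) = 0.2, so P = 133.5 + 0.2Q.
Competitive equilibrium: 209.5 − 0.625Q = 133.5 + 0.2Q → Q* = 92.1212, P* = 151.9242.
At Q = 49: demand price = 209.5 − 0.625·49 = 178.875; supply price = 133.5 + 0.2·49 = 143.3.
ΔQ = 92.1212 − 49 = 43.1212; wedge = 178.875 − 143.3 = 35.575.
DWL = ½ × 43.1212 × 35.575 = €767.02 thousand.

€767.02 thousand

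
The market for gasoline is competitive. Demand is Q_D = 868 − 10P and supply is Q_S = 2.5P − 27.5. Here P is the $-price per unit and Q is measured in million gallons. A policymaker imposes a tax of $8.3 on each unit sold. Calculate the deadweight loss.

$68.89 million

In inverse form: demand P = 86.8 − 0.1Q, supply P = 11 + 0.4Q.
Competitive equilibrium: 86.8 − 0.1Q = 11 + 0.4Q → Q* = 151.6, P* = 71.64.
With the tax, the buyer price exceeds the seller price by 8.3: (86.8 − 0.1Q) − (11 + 0.4Q) = 8.3 → Q' = 135.
ΔQ = 151.6 − 135 = 16.6; the wedge equals the tax, 8.3.
The triangle = ½ × 16.6 × 8.3 = $68.89 million.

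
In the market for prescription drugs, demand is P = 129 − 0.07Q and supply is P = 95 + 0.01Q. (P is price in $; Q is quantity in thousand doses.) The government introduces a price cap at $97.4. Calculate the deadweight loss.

Competitive equilibrium: 129 − 0.07Q = 95 + 0.01Q → Q* = 425, P* = 99.25.
At the ceiling P = 97.4, quantity supplied = (97.4 − 95)/0.01 = 240.
Willingness to pay at Q' = 240: 129 − 0.07·240 = 112.2.
ΔQ = 425 − 240 = 185; wedge = 112.2 − 97.4 = 14.8.
Welfare loss = ½ × 185 × 14.8 = $1369 thousand.

$1369 thousand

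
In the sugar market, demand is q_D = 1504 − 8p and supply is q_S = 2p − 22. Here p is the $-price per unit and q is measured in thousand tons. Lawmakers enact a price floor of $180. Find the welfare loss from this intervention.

In inverse form: demand p = 188 − 0.125q, supply p = 11 + 0.5q.
Competitive equilibrium: 188 − 0.125q = 11 + 0.5q → q* = 283.2, p* = 152.6.
At the floor p = 180, quantity demanded = (188 − 180)/0.125 = 64.
Sellers' marginal cost at q' = 64: 11 + 0.5·64 = 43.
Δq = 283.2 − 64 = 219.2; wedge = 180 − 43 = 137.
Deadweight loss = ½ × 219.2 × 137 = $15015.20 thousand.

$15015.20 thousand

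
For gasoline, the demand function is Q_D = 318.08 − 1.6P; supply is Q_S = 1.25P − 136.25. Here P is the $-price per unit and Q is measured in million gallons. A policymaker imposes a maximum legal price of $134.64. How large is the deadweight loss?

$683.28 million

In inverse form: demand P = 198.8 − 0.625Q, supply P = 109 + 0.8Q.
Competitive equilibrium: 198.8 − 0.625Q = 109 + 0.8Q → Q* = 63.0175, P* = 159.414.
At the ceiling P = 134.64, quantity supplied = (134.64 − 109)/0.8 = 32.05.
Willingness to pay at Q' = 32.05: 198.8 − 0.625·32.05 = 178.7688.
ΔQ = 63.0175 − 32.05 = 30.9675; wedge = 178.7688 − 134.64 = 44.1288.
The triangle = ½ × 30.9675 × 44.1288 = $683.28 million.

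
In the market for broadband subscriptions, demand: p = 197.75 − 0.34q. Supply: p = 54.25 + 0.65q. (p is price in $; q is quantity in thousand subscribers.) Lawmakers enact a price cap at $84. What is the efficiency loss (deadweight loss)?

Competitive equilibrium: 197.75 − 0.34q = 54.25 + 0.65q → q* = 144.9495, p* = 148.4672.
At the ceiling p = 84, quantity supplied = (84 − 54.25)/0.65 = 45.7692.
Willingness to pay at q' = 45.7692: 197.75 − 0.34·45.7692 = 182.1885.
Δq = 144.9495 − 45.7692 = 99.1803; wedge = 182.1885 − 84 = 98.1885.
The triangle = ½ × 99.1803 × 98.1885 = $4869.18 thousand.

$4869.18 thousand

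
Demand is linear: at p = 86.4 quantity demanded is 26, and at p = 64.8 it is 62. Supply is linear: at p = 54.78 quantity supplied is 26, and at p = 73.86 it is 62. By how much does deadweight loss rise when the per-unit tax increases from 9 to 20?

141.15

Demand slope = (64.8 − 86.4)/(62 − 26) = −0.6, so p = 102 − 0.6q.
Supply slope = (73.86 − 54.78)/(62 − 26) = 0.53, so p = 41 + 0.53q.
Competitive equilibrium: 102 − 0.6q = 41 + 0.53q → q* = 53.9823, p* = 69.6106.
For a per-unit tax t: Δq = t/1.13, so DWL = ½·t·(t/1.13) = t²/2.26.
At t = 9: DWL = 35.841. At t = 20: DWL = 176.991.
Increase = 176.991 − 35.841 = 141.15.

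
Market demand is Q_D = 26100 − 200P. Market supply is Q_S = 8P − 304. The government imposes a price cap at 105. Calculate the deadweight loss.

In inverse form: demand P = 130.5 − 0.005Q, supply P = 38 + 0.125Q.
Competitive equilibrium: 130.5 − 0.005Q = 38 + 0.125Q → Q* = 711.5385, P* = 126.9423.
At the ceiling P = 105, quantity supplied = (105 − 38)/0.125 = 536.
Willingness to pay at Q' = 536: 130.5 − 0.005·536 = 127.82.
ΔQ = 711.5385 − 536 = 175.5385; wedge = 127.82 − 105 = 22.82.
Deadweight loss = ½ × 175.5385 × 22.82 = 2002.89.

2002.89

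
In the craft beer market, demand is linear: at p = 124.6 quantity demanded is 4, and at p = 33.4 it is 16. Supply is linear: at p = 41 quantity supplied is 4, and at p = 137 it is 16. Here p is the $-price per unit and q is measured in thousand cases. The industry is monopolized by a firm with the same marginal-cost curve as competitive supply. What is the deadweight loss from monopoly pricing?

$73.32 thousand

Demand slope = (33.4 − 124.6)/(16 − 4) = −7.6, so p = 155 − 7.6q.
Supply slope = (137 − 41)/(16 − 4) = 8, so p = 9 + 8q.
Competitive equilibrium: 155 − 7.6q = 9 + 8q → q* = 9.359, p* = 83.8718.
Marginal revenue: MR = 155 − 15.2q. Set MR = MC: 155 − 15.2q = 9 + 8q → q_m = 6.2931.
Price p_m = 155 − 7.6·6.2931 = 107.1724; MC(q_m) = 9 + 8·6.2931 = 59.3448.
Competitive q* = 9.359, so Δq = 3.0659; wedge = 107.1724 − 59.3448 = 47.8276.
DWL = ½ × 3.0659 × 47.8276 = $73.32 thousand.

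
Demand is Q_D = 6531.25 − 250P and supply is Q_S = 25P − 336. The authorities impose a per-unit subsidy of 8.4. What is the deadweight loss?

801.82

In inverse form: demand P = 26.125 − 0.004Q, supply P = 13.44 + 0.04Q.
Competitive equilibrium: 26.125 − 0.004Q = 13.44 + 0.04Q → Q* = 288.2955, P* = 24.9718.
The subsidy lowers effective supply by 8.4: P = 5.04 + 0.04Q.
New quantity: 26.125 − 0.004Q = 5.04 + 0.04Q → Q' = 479.2045.
Overproduction ΔQ = 479.2045 − 288.2955 = 190.909; wedge = subsidy = 8.4.
DWL = ½ × 190.909 × 8.4 = 801.82.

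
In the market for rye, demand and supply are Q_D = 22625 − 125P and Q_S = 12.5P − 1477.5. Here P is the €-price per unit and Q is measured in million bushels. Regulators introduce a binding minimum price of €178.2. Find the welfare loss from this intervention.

€5818.18 million

In inverse form: demand P = 181 − 0.008Q, supply P = 118.2 + 0.08Q.
Competitive equilibrium: 181 − 0.008Q = 118.2 + 0.08Q → Q* = 713.6364, P* = 175.2909.
At the floor P = 178.2, quantity demanded = (181 − 178.2)/0.008 = 350.
Sellers' marginal cost at Q' = 350: 118.2 + 0.08·350 = 146.2.
ΔQ = 713.6364 − 350 = 363.6364; wedge = 178.2 − 146.2 = 32.
DWL = ½ × 363.6364 × 32 = €5818.18 million.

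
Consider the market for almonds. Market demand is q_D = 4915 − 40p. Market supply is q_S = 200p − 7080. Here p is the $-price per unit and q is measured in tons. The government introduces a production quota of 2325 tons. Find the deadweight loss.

$5236.26

In inverse form: demand p = 122.875 − 0.025q, supply p = 35.4 + 0.005q.
Competitive equilibrium: 122.875 − 0.025q = 35.4 + 0.005q → q* = 2915.8333, p* = 49.9792.
At q = 2325: demand price = 122.875 − 0.025·2325 = 64.75; supply price = 35.4 + 0.005·2325 = 47.025.
Δq = 2915.8333 − 2325 = 590.8333; wedge = 64.75 − 47.025 = 17.725.
The triangle = ½ × 590.8333 × 17.725 = $5236.26.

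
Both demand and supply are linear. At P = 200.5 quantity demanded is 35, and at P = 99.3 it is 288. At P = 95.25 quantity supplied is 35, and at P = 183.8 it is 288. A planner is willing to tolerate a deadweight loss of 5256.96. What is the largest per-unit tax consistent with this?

Demand slope = (99.3 − 200.5)/(288 − 35) = −0.4, so P = 214.5 − 0.4Q.
Supply slope = (183.8 − 95.25)/(288 − 35) = 0.35, so P = 83 + 0.35Q.
Competitive equilibrium: 214.5 − 0.4Q = 83 + 0.35Q → Q* = 175.3333, P* = 144.3667.
A tax t gives ΔQ = t/0.75 and wedge t, so DWL = t²/1.5.
t²/1.5 = 5256.96 → t² = 7885.44 → t = 88.8.

88.8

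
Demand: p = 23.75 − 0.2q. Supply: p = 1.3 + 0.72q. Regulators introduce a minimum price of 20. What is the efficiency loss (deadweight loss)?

14.70

Competitive equilibrium: 23.75 − 0.2q = 1.3 + 0.72q → q* = 24.4022, p* = 18.8696.
At the floor p = 20, quantity demanded = (23.75 − 20)/0.2 = 18.75.
Sellers' marginal cost at q' = 18.75: 1.3 + 0.72·18.75 = 14.8.
Δq = 24.4022 − 18.75 = 5.6522; wedge = 20 − 14.8 = 5.2.
Deadweight loss = ½ × 5.6522 × 5.2 = 14.70.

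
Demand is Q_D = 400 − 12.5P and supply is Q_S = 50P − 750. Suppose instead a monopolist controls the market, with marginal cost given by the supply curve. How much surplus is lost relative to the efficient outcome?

285.43

In inverse form: demand P = 32 − 0.08Q, supply P = 15 + 0.02Q.
Competitive equilibrium: 32 − 0.08Q = 15 + 0.02Q → Q* = 170, P* = 18.4.
Marginal revenue: MR = 32 − 0.16Q. Set MR = MC: 32 − 0.16Q = 15 + 0.02Q → Q_m = 94.4444.
Price P_m = 32 − 0.08·94.4444 = 24.4444; MC(Q_m) = 15 + 0.02·94.4444 = 16.8889.
Competitive Q* = 170, so ΔQ = 75.5556; wedge = 24.4444 − 16.8889 = 7.5555.
DWL = ½ × 75.5556 × 7.5555 = 285.43.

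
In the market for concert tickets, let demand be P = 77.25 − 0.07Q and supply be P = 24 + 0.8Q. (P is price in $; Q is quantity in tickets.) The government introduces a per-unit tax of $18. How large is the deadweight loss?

$186.21

Competitive equilibrium: 77.25 − 0.07Q = 24 + 0.8Q → Q* = 61.2069, P* = 72.9655.
With the tax, the buyer price exceeds the seller price by 18: (77.25 − 0.07Q) − (24 + 0.8Q) = 18 → Q' = 40.5172.
ΔQ = 61.2069 − 40.5172 = 20.6897; the wedge equals the tax, 18.
The triangle = ½ × 20.6897 × 18 = $186.21.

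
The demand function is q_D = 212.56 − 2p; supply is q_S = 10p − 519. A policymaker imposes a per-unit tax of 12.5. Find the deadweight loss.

In inverse form: demand p = 106.28 − 0.5q, supply p = 51.9 + 0.1q.
Competitive equilibrium: 106.28 − 0.5q = 51.9 + 0.1q → q* = 90.6333, p* = 60.9633.
With the tax, the buyer price exceeds the seller price by 12.5: (106.28 − 0.5q) − (51.9 + 0.1q) = 12.5 → q' = 69.8.
Δq = 90.6333 − 69.8 = 20.8333; the wedge equals the tax, 12.5.
Deadweight loss = ½ × 20.8333 × 12.5 = 130.21.

130.21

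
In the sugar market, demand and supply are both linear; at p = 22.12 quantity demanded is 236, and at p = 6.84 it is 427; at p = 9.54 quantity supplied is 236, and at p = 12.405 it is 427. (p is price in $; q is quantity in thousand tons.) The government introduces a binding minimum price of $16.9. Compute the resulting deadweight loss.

$214.32 thousand

Demand slope = (6.84 − 22.12)/(427 − 236) = −0.08, so p = 41 − 0.08q.
Supply slope = (12.405 − 9.54)/(427 − 236) = 0.015, so p = 6 + 0.015q.
Competitive equilibrium: 41 − 0.08q = 6 + 0.015q → q* = 368.4211, p* = 11.5263.
At the floor p = 16.9, quantity demanded = (41 − 16.9)/0.08 = 301.25.
Sellers' marginal cost at q' = 301.25: 6 + 0.015·301.25 = 10.5188.
Δq = 368.4211 − 301.25 = 67.1711; wedge = 16.9 − 10.5188 = 6.3812.
Welfare loss = ½ × 67.1711 × 6.3812 = $214.32 thousand.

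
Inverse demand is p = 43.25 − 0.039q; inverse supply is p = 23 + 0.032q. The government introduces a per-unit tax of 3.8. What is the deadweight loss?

101.69

Competitive equilibrium: 43.25 − 0.039q = 23 + 0.032q → q* = 285.2113, p* = 32.1268.
With the tax, the buyer price exceeds the seller price by 3.8: (43.25 − 0.039q) − (23 + 0.032q) = 3.8 → q' = 231.6901.
Δq = 285.2113 − 231.6901 = 53.5212; the wedge equals the tax, 3.8.
DWL = ½ × 53.5212 × 3.8 = 101.69.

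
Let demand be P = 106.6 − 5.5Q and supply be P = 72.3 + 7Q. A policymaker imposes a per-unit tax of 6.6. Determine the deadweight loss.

Competitive equilibrium: 106.6 − 5.5Q = 72.3 + 7Q → Q* = 2.744, P* = 91.508.
With the tax, the buyer price exceeds the seller price by 6.6: (106.6 − 5.5Q) − (72.3 + 7Q) = 6.6 → Q' = 2.216.
ΔQ = 2.744 − 2.216 = 0.528; the wedge equals the tax, 6.6.
Deadweight loss = ½ × 0.528 × 6.6 = 1.74.

1.74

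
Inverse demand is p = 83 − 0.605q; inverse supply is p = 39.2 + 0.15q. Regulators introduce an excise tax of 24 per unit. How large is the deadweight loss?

381.46

Competitive equilibrium: 83 − 0.605q = 39.2 + 0.15q → q* = 58.0132, p* = 47.902.
With the tax, the buyer price exceeds the seller price by 24: (83 − 0.605q) − (39.2 + 0.15q) = 24 → q' = 26.2252.
Δq = 58.0132 − 26.2252 = 31.788; the wedge equals the tax, 24.
The triangle = ½ × 31.788 × 24 = 381.46.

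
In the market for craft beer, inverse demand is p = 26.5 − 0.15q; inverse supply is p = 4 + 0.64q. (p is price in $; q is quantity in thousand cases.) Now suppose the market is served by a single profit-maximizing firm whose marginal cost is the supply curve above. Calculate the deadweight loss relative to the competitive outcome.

Competitive equilibrium: 26.5 − 0.15q = 4 + 0.64q → q* = 28.481, p* = 22.2278.
Marginal revenue: MR = 26.5 − 0.3q. Set MR = MC: 26.5 − 0.3q = 4 + 0.64q → q_m = 23.9362.
Price p_m = 26.5 − 0.15·23.9362 = 22.9096; MC(q_m) = 4 + 0.64·23.9362 = 19.3192.
Competitive q* = 28.481, so Δq = 4.5448; wedge = 22.9096 − 19.3192 = 3.5904.
Deadweight loss = ½ × 4.5448 × 3.5904 = $8.16 thousand.

$8.16 thousand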